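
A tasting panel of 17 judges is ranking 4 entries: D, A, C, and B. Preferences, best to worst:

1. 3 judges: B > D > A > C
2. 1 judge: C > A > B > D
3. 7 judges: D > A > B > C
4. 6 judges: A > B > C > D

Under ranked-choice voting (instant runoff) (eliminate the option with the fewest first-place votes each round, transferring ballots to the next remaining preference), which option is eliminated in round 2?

Round 1: D 7, A 6, C 1, B 3. Eliminate C.
Round 2: D 7, A 7, B 3. Eliminate B.

B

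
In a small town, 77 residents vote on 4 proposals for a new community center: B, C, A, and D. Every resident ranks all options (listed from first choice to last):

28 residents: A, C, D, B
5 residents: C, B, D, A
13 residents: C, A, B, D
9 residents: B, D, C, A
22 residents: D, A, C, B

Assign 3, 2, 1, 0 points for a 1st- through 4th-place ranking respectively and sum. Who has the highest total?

B: 28·0 + 5·2 + 13·1 + 9·3 + 22·0 = 50
C: 28·2 + 5·3 + 13·3 + 9·1 + 22·1 = 141
A: 28·3 + 5·0 + 13·2 + 9·0 + 22·2 = 154
D: 28·1 + 5·1 + 13·0 + 9·2 + 22·3 = 117
A has the highest Borda score (154).

A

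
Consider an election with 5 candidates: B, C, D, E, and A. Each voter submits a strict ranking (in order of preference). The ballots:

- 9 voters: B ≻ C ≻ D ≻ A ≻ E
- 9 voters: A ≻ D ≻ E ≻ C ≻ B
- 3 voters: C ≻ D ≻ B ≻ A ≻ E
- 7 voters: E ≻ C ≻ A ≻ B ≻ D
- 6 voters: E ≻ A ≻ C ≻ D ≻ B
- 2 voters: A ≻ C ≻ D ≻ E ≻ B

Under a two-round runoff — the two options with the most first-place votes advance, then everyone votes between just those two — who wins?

A

Round 1 first-place votes: B 9, C 3, D 0, E 13, A 11.
E and A advance.
Runoff: E is preferred to A by 13 voters; A by 23.
A wins the runoff.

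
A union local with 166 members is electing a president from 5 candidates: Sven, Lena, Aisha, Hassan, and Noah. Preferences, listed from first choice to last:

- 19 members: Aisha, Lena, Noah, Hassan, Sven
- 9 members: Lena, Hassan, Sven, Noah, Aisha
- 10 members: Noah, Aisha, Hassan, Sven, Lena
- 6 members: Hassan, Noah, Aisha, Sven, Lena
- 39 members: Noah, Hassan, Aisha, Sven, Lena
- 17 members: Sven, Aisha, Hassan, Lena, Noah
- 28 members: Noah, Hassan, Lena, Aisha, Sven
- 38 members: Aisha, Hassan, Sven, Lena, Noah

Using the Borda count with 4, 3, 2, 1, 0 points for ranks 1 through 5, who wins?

Sven: 19·0 + 9·2 + 10·1 + 6·1 + 39·1 + 17·4 + 28·0 + 38·2 = 217
Lena: 19·3 + 9·4 + 10·0 + 6·0 + 39·0 + 17·1 + 28·2 + 38·1 = 204
Aisha: 19·4 + 9·0 + 10·3 + 6·2 + 39·2 + 17·3 + 28·1 + 38·4 = 427
Hassan: 19·1 + 9·3 + 10·2 + 6·4 + 39·3 + 17·2 + 28·3 + 38·3 = 439
Noah: 19·2 + 9·1 + 10·4 + 6·3 + 39·4 + 17·0 + 28·4 + 38·0 = 373
Hassan has the highest Borda score (439).

Hassan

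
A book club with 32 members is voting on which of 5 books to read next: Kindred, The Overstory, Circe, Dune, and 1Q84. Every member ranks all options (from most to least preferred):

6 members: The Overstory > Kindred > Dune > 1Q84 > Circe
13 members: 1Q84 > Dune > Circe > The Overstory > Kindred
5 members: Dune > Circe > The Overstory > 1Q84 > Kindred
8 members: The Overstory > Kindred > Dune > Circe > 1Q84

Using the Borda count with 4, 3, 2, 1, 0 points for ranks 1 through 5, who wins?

Kindred: 6·3 + 13·0 + 5·0 + 8·3 = 42
The Overstory: 6·4 + 13·1 + 5·2 + 8·4 = 79
Circe: 6·0 + 13·2 + 5·3 + 8·1 = 49
Dune: 6·2 + 13·3 + 5·4 + 8·2 = 87
1Q84: 6·1 + 13·4 + 5·1 + 8·0 = 63
Dune has the highest Borda score (87).

Dune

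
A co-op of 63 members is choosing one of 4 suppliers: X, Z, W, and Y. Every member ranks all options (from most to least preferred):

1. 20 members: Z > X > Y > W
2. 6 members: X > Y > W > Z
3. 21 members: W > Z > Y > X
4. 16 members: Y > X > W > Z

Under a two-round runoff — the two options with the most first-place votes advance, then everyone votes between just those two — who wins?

Round 1 first-place votes: X 6, Z 20, W 21, Y 16.
W and Z advance.
Runoff: W is preferred to Z by 43 voters; Z by 20.
W wins the runoff.

W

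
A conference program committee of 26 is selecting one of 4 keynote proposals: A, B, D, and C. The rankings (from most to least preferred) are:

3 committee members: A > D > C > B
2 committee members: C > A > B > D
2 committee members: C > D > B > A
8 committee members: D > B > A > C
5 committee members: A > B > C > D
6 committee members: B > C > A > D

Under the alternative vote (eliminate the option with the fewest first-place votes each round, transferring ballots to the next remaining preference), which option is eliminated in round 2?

B

Round 1: A 8, B 6, D 8, C 4. Eliminate C.
Round 2: A 10, B 6, D 10. Eliminate B.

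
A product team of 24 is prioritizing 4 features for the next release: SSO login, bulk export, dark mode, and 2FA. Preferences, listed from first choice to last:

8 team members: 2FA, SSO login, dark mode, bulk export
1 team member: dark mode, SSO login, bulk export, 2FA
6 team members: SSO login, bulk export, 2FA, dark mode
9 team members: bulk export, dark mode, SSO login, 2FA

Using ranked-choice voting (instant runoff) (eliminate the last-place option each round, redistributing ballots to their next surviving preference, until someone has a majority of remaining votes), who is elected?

Round 1: SSO login 6, bulk export 9, dark mode 1, 2FA 8. Eliminate dark mode.
Round 2: SSO login 7, bulk export 9, 2FA 8. Eliminate SSO login.
Round 3: bulk export 16, 2FA 8. Bulk export has a majority.

bulk export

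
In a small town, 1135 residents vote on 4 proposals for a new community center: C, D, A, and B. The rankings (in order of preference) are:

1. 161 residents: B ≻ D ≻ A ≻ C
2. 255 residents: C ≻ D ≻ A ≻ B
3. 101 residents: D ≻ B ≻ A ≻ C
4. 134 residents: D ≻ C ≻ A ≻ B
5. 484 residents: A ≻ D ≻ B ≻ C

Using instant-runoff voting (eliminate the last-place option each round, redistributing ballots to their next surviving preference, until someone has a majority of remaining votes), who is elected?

D

Round 1: C 255, D 235, A 484, B 161. Eliminate B.
Round 2: C 255, D 396, A 484. Eliminate C.
Round 3: D 651, A 484. D has a majority.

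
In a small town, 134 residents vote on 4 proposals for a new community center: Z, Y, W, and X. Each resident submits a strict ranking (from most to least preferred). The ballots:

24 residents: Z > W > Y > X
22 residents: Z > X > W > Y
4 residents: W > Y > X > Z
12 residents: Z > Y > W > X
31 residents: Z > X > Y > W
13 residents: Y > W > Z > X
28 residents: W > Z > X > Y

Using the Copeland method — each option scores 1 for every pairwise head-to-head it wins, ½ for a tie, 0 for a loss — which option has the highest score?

Z: beats Y, W, and X → score 3.
Y: loses to Z, W, and X → score 0.
W: beats Y and X; loses to Z → score 2.
X: beats Y; loses to Z and W → score 1.
Z has the best pairwise record.

Z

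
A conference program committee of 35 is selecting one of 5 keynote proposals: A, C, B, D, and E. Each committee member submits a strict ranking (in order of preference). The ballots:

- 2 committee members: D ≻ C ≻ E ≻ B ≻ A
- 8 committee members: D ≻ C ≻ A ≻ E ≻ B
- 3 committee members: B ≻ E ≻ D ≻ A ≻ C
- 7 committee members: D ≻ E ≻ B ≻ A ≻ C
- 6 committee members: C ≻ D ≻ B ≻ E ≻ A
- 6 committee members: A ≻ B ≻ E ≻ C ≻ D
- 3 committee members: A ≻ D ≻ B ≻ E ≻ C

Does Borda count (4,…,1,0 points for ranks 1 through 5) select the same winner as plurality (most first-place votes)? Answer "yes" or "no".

Borda — scores: A 62, C 60, B 64, D 101, E 63. Winner: D.
Plurality — first-place votes: A 9, C 6, B 3, D 17, E 0. Winner: D.
The two methods agree.

yes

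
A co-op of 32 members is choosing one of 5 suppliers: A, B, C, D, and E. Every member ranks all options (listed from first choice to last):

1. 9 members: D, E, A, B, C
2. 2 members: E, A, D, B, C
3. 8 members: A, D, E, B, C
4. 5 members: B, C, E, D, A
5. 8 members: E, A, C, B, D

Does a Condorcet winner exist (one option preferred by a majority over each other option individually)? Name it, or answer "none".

Checking pairwise contests:
E beats A 24–8.
A beats B 27–5.
A beats C 27–5.
A beats D 18–14.
D beats E 17–15.
Every option loses at least one head-to-head, so there is no Condorcet winner.

none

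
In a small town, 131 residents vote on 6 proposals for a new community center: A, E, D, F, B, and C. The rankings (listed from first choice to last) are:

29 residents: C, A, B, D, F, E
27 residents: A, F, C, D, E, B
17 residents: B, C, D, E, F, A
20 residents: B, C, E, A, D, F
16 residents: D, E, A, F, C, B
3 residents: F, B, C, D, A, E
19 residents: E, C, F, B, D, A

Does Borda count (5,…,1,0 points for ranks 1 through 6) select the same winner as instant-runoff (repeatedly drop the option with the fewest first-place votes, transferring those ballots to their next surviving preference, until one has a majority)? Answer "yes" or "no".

yes

Borda — scores: A 342, E 280, D 288, F 258, B 322, C 475. Winner: C.
Instant-runoff — R1 A 27, E 19, D 16, F 3, B 37, C 29 (F out); R2 A 27, E 19, D 16, B 40, C 29 (D out); R3 A 27, E 35, B 40, C 29 (A out); R4 E 35, B 40, C 56 (E out); R5 B 40, C 91 (C winner). Winner: C.
The two methods agree.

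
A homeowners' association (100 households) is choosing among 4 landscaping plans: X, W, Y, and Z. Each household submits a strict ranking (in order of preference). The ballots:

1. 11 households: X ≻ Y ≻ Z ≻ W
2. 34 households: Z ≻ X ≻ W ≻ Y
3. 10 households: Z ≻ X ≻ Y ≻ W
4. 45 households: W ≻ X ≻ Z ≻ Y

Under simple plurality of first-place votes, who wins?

First-place votes: X 11, W 45, Y 0, Z 44.
W has the most first-place votes.

W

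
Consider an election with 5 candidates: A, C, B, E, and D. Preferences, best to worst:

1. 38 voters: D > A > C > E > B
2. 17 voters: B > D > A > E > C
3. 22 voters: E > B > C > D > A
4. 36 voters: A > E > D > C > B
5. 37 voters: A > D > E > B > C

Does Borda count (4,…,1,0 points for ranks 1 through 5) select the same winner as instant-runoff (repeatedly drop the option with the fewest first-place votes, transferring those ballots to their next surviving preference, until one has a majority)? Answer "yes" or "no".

no

Borda — scores: A 440, C 156, B 171, E 325, D 408. Winner: A.
Instant-runoff — R1 A 73, C 0, B 17, E 22, D 38 (C out); R2 A 73, B 17, E 22, D 38 (B out); R3 A 73, E 22, D 55 (E out); R4 A 73, D 77 (D winner). Winner: D.
The two methods disagree.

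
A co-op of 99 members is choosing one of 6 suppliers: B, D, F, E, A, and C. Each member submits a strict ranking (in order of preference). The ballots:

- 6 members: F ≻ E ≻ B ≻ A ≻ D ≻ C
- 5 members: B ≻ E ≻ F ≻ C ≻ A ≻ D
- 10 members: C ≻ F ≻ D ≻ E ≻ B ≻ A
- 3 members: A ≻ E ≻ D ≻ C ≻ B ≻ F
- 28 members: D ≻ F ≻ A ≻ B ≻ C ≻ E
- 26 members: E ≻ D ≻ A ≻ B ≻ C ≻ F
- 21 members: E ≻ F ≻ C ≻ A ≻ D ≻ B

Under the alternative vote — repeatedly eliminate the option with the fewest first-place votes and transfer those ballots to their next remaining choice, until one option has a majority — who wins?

E

Round 1: B 5, D 28, F 6, E 47, A 3, C 10. Eliminate A.
Round 2: B 5, D 28, F 6, E 50, C 10. E has a majority.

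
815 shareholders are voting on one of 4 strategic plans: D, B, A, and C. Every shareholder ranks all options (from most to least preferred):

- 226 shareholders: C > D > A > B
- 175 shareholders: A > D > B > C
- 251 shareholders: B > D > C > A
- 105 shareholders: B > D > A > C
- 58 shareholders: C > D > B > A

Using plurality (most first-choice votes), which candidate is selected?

B

First-place votes: D 0, B 356, A 175, C 284.
B has the most first-place votes.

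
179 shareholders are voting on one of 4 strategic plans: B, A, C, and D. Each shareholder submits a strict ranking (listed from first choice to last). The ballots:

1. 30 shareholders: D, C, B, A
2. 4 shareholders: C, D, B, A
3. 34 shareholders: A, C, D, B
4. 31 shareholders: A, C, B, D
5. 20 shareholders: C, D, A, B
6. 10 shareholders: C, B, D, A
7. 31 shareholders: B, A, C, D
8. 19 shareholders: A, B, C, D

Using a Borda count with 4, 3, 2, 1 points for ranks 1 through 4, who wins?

B: 30·2 + 4·2 + 34·1 + 31·2 + 20·1 + 10·3 + 31·4 + 19·3 = 395
A: 30·1 + 4·1 + 34·4 + 31·4 + 20·2 + 10·1 + 31·3 + 19·4 = 513
C: 30·3 + 4·4 + 34·3 + 31·3 + 20·4 + 10·4 + 31·2 + 19·2 = 521
D: 30·4 + 4·3 + 34·2 + 31·1 + 20·3 + 10·2 + 31·1 + 19·1 = 361
C has the highest Borda score (521).

C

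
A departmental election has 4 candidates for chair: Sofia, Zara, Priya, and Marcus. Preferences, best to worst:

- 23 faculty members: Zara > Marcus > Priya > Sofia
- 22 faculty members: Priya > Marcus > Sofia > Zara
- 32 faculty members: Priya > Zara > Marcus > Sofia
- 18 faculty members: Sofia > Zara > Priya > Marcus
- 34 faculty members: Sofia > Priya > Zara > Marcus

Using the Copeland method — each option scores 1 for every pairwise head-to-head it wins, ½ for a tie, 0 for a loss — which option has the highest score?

Sofia: beats Zara; loses to Priya and Marcus → score 1.
Zara: beats Marcus; loses to Sofia and Priya → score 1.
Priya: beats Sofia, Zara, and Marcus → score 3.
Marcus: beats Sofia; loses to Zara and Priya → score 1.
Priya has the best pairwise record.

Priya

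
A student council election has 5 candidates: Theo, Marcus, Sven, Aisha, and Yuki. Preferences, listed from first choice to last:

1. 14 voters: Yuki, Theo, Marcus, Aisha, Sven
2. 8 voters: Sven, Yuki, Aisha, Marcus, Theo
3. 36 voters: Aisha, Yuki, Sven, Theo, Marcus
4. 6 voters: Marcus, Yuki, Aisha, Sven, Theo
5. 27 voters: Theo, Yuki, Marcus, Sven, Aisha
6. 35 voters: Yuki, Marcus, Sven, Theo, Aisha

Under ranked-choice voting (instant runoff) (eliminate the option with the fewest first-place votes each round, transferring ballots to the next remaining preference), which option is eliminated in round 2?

Sven

Round 1: Theo 27, Marcus 6, Sven 8, Aisha 36, Yuki 49. Eliminate Marcus.
Round 2: Theo 27, Sven 8, Aisha 36, Yuki 55. Eliminate Sven.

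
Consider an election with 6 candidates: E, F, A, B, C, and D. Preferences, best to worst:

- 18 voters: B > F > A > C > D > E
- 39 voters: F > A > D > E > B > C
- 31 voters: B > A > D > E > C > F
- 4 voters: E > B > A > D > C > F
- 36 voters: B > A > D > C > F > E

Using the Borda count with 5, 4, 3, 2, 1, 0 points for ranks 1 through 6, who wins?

A

E: 18·0 + 39·2 + 31·2 + 4·5 + 36·0 = 160
F: 18·4 + 39·5 + 31·0 + 4·0 + 36·1 = 303
A: 18·3 + 39·4 + 31·4 + 4·3 + 36·4 = 490
B: 18·5 + 39·1 + 31·5 + 4·4 + 36·5 = 480
C: 18·2 + 39·0 + 31·1 + 4·1 + 36·2 = 143
D: 18·1 + 39·3 + 31·3 + 4·2 + 36·3 = 344
A has the highest Borda score (490).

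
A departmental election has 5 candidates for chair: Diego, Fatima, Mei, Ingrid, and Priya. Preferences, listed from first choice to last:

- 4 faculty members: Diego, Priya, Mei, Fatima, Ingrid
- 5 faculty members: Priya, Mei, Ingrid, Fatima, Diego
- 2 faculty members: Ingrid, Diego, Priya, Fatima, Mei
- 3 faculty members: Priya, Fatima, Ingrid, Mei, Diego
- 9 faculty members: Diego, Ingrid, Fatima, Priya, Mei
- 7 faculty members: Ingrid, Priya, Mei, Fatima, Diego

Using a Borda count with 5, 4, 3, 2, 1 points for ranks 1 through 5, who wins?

Ingrid

Diego: 4·5 + 5·1 + 2·4 + 3·1 + 9·5 + 7·1 = 88
Fatima: 4·2 + 5·2 + 2·2 + 3·4 + 9·3 + 7·2 = 75
Mei: 4·3 + 5·4 + 2·1 + 3·2 + 9·1 + 7·3 = 70
Ingrid: 4·1 + 5·3 + 2·5 + 3·3 + 9·4 + 7·5 = 109
Priya: 4·4 + 5·5 + 2·3 + 3·5 + 9·2 + 7·4 = 108
Ingrid has the highest Borda score (109).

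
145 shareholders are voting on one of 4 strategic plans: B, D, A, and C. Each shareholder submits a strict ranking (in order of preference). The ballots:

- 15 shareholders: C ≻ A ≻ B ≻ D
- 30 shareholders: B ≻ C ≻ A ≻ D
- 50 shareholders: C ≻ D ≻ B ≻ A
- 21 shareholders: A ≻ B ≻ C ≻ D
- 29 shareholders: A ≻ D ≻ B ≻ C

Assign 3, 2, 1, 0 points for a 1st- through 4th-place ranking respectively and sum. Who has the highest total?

C

B: 15·1 + 30·3 + 50·1 + 21·2 + 29·1 = 226
D: 15·0 + 30·0 + 50·2 + 21·0 + 29·2 = 158
A: 15·2 + 30·1 + 50·0 + 21·3 + 29·3 = 210
C: 15·3 + 30·2 + 50·3 + 21·1 + 29·0 = 276
C has the highest Borda score (276).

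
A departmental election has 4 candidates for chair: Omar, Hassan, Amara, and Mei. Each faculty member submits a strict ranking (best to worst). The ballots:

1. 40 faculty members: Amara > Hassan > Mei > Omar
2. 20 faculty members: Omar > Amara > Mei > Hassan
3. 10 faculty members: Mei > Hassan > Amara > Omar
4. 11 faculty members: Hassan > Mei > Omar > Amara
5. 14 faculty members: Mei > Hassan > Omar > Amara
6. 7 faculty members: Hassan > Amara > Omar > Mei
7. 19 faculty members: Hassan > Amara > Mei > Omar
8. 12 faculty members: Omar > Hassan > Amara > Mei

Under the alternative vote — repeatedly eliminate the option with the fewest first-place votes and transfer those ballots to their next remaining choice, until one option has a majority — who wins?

Round 1: Omar 32, Hassan 37, Amara 40, Mei 24. Eliminate Mei.
Round 2: Omar 32, Hassan 61, Amara 40. Eliminate Omar.
Round 3: Hassan 73, Amara 60. Hassan has a majority.

Hassan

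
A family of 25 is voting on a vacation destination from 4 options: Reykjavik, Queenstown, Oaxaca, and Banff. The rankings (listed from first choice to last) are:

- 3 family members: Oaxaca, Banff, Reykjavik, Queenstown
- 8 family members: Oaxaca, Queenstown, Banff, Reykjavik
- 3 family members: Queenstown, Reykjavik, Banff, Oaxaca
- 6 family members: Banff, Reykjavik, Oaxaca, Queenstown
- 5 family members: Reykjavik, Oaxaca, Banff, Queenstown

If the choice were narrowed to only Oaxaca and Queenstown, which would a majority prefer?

Voters preferring Oaxaca to Queenstown: 22; preferring Queenstown to Oaxaca: 3.
Oaxaca wins the head-to-head.

Oaxaca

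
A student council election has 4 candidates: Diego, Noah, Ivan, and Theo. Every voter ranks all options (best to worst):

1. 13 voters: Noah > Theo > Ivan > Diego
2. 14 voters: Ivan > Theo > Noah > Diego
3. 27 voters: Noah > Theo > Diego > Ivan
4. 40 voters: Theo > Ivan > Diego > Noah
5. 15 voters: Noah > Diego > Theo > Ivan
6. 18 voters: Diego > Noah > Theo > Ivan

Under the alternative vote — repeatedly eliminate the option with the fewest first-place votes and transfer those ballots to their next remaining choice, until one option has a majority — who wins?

Round 1: Diego 18, Noah 55, Ivan 14, Theo 40. Eliminate Ivan.
Round 2: Diego 18, Noah 55, Theo 54. Eliminate Diego.
Round 3: Noah 73, Theo 54. Noah has a majority.

Noah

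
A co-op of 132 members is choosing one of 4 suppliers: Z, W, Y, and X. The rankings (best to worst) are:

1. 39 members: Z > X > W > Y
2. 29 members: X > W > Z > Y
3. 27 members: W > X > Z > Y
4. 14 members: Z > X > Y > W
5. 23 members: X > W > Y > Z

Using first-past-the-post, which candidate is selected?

First-place votes: Z 53, W 27, Y 0, X 52.
Z has the most first-place votes.

Z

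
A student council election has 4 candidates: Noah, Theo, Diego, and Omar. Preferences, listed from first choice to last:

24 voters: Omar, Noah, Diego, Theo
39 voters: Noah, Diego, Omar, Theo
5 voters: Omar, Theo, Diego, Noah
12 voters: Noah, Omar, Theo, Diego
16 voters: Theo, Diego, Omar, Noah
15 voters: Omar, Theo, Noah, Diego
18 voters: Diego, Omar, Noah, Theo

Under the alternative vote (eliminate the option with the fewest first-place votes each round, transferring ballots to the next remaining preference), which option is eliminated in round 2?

Round 1: Noah 51, Theo 16, Diego 18, Omar 44. Eliminate Theo.
Round 2: Noah 51, Diego 34, Omar 44. Eliminate Diego.

Diego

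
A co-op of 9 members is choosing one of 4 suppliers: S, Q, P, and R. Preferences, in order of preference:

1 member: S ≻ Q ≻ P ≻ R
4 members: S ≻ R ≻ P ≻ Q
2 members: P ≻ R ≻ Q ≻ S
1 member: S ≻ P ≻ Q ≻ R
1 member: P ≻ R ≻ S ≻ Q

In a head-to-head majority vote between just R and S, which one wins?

S

Voters preferring R to S: 3; preferring S to R: 6.
S wins the head-to-head.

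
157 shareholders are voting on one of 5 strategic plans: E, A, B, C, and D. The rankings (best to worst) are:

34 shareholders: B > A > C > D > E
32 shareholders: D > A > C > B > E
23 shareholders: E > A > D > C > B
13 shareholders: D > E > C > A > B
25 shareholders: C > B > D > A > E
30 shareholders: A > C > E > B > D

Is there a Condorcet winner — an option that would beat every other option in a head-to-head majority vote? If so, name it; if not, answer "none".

A

A vs E: 121–36 for A.
A vs B: 98–59 for A.
A vs C: 119–38 for A.
A vs D: 87–70 for A.
A beats every other option head-to-head.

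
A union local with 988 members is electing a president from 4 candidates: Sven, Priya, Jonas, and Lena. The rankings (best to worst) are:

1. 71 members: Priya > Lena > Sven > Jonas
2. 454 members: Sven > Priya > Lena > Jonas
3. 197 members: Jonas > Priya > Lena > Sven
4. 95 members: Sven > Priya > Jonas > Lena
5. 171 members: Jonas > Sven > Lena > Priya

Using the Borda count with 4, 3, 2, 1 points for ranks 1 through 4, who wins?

Sven: 71·2 + 454·4 + 197·1 + 95·4 + 171·3 = 3048
Priya: 71·4 + 454·3 + 197·3 + 95·3 + 171·1 = 2693
Jonas: 71·1 + 454·1 + 197·4 + 95·2 + 171·4 = 2187
Lena: 71·3 + 454·2 + 197·2 + 95·1 + 171·2 = 1952
Sven has the highest Borda score (3048).

Sven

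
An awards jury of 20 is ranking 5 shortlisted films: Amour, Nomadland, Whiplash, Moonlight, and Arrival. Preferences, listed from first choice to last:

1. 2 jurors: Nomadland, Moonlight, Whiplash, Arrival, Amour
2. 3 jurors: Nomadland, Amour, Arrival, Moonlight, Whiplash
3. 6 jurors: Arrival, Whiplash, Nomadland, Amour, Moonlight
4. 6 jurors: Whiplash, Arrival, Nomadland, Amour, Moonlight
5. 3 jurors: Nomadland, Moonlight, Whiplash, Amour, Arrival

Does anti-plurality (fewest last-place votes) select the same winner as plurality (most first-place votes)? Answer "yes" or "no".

Anti-plurality — last-place votes: Amour 2, Nomadland 0, Whiplash 3, Moonlight 12, Arrival 3. Winner: Nomadland.
Plurality — first-place votes: Amour 0, Nomadland 8, Whiplash 6, Moonlight 0, Arrival 6. Winner: Nomadland.
The two methods agree.

yes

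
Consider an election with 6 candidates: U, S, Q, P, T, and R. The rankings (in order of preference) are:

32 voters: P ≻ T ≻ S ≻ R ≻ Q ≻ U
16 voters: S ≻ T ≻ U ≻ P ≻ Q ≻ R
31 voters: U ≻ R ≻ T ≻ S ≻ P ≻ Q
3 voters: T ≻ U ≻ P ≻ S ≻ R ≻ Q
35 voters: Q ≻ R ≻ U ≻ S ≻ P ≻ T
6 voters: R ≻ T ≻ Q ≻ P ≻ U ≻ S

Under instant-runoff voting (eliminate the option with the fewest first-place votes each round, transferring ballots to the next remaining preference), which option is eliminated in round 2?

R

Round 1: U 31, S 16, Q 35, P 32, T 3, R 6. Eliminate T.
Round 2: U 34, S 16, Q 35, P 32, R 6. Eliminate R.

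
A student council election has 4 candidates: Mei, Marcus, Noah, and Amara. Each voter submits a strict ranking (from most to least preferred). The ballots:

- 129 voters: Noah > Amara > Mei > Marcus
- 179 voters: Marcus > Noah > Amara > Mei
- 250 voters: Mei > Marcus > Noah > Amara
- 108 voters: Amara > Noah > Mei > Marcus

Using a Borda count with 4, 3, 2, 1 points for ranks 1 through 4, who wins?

Noah

Mei: 129·2 + 179·1 + 250·4 + 108·2 = 1653
Marcus: 129·1 + 179·4 + 250·3 + 108·1 = 1703
Noah: 129·4 + 179·3 + 250·2 + 108·3 = 1877
Amara: 129·3 + 179·2 + 250·1 + 108·4 = 1427
Noah has the highest Borda score (1877).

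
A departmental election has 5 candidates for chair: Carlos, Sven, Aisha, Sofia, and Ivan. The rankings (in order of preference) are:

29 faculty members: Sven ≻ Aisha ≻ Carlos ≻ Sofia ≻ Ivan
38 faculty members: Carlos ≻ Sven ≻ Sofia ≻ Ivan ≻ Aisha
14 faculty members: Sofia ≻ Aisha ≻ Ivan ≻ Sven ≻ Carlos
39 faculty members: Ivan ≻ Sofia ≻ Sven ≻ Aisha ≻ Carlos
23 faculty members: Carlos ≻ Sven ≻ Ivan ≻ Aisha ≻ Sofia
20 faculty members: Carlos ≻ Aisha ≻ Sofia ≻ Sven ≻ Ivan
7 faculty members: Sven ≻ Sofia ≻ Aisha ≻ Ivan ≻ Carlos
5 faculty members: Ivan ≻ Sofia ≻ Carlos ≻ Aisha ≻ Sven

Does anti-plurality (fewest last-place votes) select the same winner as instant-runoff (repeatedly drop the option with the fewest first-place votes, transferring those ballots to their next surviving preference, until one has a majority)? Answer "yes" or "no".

Anti-plurality — last-place votes: Carlos 60, Sven 5, Aisha 38, Sofia 23, Ivan 49. Winner: Sven.
Instant-runoff — R1 Carlos 81, Sven 36, Aisha 0, Sofia 14, Ivan 44 (Aisha out); R2 Carlos 81, Sven 36, Sofia 14, Ivan 44 (Sofia out); R3 Carlos 81, Sven 36, Ivan 58 (Sven out); R4 Carlos 110, Ivan 65 (Carlos winner). Winner: Carlos.
The two methods disagree.

no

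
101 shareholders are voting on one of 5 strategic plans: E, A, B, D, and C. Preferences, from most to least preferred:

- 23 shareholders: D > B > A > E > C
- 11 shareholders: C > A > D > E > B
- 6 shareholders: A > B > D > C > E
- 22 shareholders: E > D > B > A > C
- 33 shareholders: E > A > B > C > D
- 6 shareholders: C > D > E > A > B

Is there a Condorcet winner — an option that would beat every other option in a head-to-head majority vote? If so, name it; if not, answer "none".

E vs A: 61–40 for E.
E vs B: 72–29 for E.
E vs D: 55–46 for E.
E vs C: 78–23 for E.
E beats every other option head-to-head.

E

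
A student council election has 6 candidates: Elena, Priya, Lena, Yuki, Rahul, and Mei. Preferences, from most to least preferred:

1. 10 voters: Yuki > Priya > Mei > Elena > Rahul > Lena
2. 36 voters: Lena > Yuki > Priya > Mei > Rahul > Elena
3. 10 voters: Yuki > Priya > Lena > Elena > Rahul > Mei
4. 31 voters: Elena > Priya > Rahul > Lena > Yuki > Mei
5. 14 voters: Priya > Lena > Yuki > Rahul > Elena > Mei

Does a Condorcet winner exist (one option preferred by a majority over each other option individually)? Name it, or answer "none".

Checking pairwise contests:
Priya beats Elena 70–31.
Yuki beats Priya 56–45.
Priya beats Lena 65–36.
Lena beats Yuki 81–20.
Elena beats Rahul 51–50.
Elena beats Mei 55–46.
Every option loses at least one head-to-head, so there is no Condorcet winner.

none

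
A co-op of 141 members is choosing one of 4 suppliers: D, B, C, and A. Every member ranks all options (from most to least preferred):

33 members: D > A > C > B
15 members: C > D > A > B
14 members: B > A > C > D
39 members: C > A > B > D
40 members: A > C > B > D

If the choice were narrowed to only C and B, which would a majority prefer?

C

Voters preferring C to B: 127; preferring B to C: 14.
C wins the head-to-head.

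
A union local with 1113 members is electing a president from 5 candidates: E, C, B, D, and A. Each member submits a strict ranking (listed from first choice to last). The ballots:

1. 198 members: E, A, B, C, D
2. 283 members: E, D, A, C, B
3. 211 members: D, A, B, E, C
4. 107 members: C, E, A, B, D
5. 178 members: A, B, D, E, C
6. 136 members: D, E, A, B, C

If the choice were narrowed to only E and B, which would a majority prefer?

Voters preferring E to B: 724; preferring B to E: 389.
E wins the head-to-head.

E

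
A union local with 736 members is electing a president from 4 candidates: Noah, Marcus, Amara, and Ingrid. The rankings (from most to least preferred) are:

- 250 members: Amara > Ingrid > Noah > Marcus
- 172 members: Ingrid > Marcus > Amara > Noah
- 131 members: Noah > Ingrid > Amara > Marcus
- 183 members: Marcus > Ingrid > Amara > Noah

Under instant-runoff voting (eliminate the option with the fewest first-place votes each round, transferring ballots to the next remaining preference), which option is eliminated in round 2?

Marcus

Round 1: Noah 131, Marcus 183, Amara 250, Ingrid 172. Eliminate Noah.
Round 2: Marcus 183, Amara 250, Ingrid 303. Eliminate Marcus.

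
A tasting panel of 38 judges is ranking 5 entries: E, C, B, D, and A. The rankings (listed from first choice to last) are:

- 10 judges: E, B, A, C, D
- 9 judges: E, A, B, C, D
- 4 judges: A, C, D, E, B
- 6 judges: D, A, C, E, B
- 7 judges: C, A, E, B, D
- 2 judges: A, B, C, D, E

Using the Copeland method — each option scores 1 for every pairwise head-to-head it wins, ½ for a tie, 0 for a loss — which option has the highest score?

A

E: beats B and D; ties C and A → score 3.
C: beats D; ties E; loses to B and A → score 1.5.
B: beats C and D; loses to E and A → score 2.
D: loses to E, C, B, and A → score 0.
A: beats C, B, and D; ties E → score 3.5.
A has the best pairwise record.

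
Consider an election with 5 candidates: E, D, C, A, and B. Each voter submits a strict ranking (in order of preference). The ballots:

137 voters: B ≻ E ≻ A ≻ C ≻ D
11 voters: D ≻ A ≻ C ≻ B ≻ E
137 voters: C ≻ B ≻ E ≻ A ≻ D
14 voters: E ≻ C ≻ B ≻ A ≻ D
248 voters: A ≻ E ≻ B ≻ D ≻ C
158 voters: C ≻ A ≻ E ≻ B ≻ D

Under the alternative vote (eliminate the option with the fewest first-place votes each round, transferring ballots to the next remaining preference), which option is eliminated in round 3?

Round 1: E 14, D 11, C 295, A 248, B 137. Eliminate D.
Round 2: E 14, C 295, A 259, B 137. Eliminate E.
Round 3: C 309, A 259, B 137. Eliminate B.

B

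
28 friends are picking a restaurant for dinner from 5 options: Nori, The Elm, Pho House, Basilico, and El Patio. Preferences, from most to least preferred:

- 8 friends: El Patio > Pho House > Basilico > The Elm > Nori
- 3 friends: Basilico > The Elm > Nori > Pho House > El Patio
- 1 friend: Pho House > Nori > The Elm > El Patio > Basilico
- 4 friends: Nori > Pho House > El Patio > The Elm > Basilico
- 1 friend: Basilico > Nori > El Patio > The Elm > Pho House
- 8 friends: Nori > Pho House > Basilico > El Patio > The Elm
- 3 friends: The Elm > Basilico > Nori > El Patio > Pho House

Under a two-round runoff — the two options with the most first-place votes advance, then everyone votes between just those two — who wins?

Round 1 first-place votes: Nori 12, The Elm 3, Pho House 1, Basilico 4, El Patio 8.
Nori and El Patio advance.
Runoff: Nori is preferred to El Patio by 20 voters; El Patio by 8.
Nori wins the runoff.

Nori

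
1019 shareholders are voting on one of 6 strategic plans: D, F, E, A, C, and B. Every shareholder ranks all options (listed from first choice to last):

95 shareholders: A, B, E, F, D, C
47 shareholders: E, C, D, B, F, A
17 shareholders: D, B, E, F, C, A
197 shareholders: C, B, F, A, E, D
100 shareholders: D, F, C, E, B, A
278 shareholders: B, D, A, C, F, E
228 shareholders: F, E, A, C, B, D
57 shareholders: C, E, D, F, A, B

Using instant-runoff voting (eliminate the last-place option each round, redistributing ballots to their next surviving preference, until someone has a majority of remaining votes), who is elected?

B

Round 1: D 117, F 228, E 47, A 95, C 254, B 278. Eliminate E.
Round 2: D 117, F 228, A 95, C 301, B 278. Eliminate A.
Round 3: D 117, F 228, C 301, B 373. Eliminate D.
Round 4: F 328, C 301, B 390. Eliminate C.
Round 5: F 385, B 634. B has a majority.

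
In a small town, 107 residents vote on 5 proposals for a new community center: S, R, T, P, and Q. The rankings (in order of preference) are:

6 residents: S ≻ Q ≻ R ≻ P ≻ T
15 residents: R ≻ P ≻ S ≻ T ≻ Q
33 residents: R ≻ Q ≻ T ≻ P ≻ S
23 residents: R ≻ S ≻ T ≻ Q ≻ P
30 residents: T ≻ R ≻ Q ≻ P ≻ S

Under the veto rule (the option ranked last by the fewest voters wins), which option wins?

Last-place votes: S 63, R 0, T 6, P 23, Q 15.
R is ranked last by the fewest voters, so R wins.

R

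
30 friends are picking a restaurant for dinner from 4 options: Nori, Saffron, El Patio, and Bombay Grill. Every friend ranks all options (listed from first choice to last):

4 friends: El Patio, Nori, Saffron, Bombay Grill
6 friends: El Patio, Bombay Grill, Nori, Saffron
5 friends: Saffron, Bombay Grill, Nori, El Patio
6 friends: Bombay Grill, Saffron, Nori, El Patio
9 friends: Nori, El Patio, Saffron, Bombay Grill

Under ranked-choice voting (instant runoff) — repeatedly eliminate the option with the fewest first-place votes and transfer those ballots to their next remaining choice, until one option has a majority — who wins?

Round 1: Nori 9, Saffron 5, El Patio 10, Bombay Grill 6. Eliminate Saffron.
Round 2: Nori 9, El Patio 10, Bombay Grill 11. Eliminate Nori.
Round 3: El Patio 19, Bombay Grill 11. El Patio has a majority.

El Patio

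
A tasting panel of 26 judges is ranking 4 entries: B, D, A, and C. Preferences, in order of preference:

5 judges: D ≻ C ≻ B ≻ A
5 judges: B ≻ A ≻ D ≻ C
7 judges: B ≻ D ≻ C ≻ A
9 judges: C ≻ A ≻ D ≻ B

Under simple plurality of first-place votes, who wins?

First-place votes: B 12, D 5, A 0, C 9.
B has the most first-place votes.

B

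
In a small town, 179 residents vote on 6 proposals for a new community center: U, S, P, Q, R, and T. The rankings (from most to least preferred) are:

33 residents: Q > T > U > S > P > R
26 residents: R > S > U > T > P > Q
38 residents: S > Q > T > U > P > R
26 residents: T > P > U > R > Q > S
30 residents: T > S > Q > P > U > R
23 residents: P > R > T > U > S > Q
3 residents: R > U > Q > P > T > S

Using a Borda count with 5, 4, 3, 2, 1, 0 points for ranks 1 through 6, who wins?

U: 33·3 + 26·3 + 38·2 + 26·3 + 30·1 + 23·2 + 3·4 = 419
S: 33·2 + 26·4 + 38·5 + 26·0 + 30·4 + 23·1 + 3·0 = 503
P: 33·1 + 26·1 + 38·1 + 26·4 + 30·2 + 23·5 + 3·2 = 382
Q: 33·5 + 26·0 + 38·4 + 26·1 + 30·3 + 23·0 + 3·3 = 442
R: 33·0 + 26·5 + 38·0 + 26·2 + 30·0 + 23·4 + 3·5 = 289
T: 33·4 + 26·2 + 38·3 + 26·5 + 30·5 + 23·3 + 3·1 = 650
T has the highest Borda score (650).

T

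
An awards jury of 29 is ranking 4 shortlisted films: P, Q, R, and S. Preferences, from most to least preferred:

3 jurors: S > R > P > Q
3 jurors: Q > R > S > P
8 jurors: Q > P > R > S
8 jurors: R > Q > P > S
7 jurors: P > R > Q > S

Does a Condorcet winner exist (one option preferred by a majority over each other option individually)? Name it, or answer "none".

none

Checking pairwise contests:
Q beats P 19–10.
R beats Q 18–11.
P beats R 15–14.
P beats S 23–6.
Every option loses at least one head-to-head, so there is no Condorcet winner.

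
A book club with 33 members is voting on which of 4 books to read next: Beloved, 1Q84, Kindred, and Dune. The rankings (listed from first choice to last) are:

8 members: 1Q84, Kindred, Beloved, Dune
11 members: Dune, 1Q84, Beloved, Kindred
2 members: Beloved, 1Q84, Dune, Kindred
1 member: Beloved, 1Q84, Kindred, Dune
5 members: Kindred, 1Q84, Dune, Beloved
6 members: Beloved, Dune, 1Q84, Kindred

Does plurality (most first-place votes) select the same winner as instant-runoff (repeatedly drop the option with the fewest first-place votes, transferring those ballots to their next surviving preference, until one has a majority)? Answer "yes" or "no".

yes

Plurality — first-place votes: Beloved 9, 1Q84 8, Kindred 5, Dune 11. Winner: Dune.
Instant-runoff — R1 Beloved 9, 1Q84 8, Kindred 5, Dune 11 (Kindred out); R2 Beloved 9, 1Q84 13, Dune 11 (Beloved out); R3 1Q84 16, Dune 17 (Dune winner). Winner: Dune.
The two methods agree.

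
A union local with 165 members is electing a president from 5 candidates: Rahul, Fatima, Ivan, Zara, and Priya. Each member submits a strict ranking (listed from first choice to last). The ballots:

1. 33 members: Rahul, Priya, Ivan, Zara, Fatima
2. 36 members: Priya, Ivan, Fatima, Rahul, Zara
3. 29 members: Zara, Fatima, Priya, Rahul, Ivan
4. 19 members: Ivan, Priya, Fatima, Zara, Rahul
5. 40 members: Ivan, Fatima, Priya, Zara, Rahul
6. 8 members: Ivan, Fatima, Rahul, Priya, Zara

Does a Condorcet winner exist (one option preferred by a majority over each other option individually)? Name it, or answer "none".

Priya

Priya vs Rahul: 124–41 for Priya.
Priya vs Fatima: 88–77 for Priya.
Priya vs Ivan: 98–67 for Priya.
Priya vs Zara: 136–29 for Priya.
Priya beats every other option head-to-head.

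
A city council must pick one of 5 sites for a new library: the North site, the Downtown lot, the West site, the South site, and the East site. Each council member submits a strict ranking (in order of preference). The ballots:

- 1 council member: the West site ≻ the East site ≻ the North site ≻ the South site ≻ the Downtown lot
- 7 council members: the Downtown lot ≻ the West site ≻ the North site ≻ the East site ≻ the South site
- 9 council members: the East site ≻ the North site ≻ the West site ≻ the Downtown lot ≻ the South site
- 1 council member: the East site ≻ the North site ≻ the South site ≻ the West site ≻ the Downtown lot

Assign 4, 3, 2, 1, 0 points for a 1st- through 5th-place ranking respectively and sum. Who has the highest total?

the East site

the North site: 1·2 + 7·2 + 9·3 + 1·3 = 46
the Downtown lot: 1·0 + 7·4 + 9·1 + 1·0 = 37
the West site: 1·4 + 7·3 + 9·2 + 1·1 = 44
the South site: 1·1 + 7·0 + 9·0 + 1·2 = 3
the East site: 1·3 + 7·1 + 9·4 + 1·4 = 50
the East site has the highest Borda score (50).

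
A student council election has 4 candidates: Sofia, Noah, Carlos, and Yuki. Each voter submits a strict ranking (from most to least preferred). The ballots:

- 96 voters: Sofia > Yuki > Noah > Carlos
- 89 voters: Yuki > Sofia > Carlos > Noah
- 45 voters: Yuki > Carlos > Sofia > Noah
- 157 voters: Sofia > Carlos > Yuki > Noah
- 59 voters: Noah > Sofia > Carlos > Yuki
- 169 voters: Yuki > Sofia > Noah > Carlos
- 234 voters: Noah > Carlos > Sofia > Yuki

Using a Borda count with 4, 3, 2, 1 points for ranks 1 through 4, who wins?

Sofia

Sofia: 96·4 + 89·3 + 45·2 + 157·4 + 59·3 + 169·3 + 234·2 = 2521
Noah: 96·2 + 89·1 + 45·1 + 157·1 + 59·4 + 169·2 + 234·4 = 1993
Carlos: 96·1 + 89·2 + 45·3 + 157·3 + 59·2 + 169·1 + 234·3 = 1869
Yuki: 96·3 + 89·4 + 45·4 + 157·2 + 59·1 + 169·4 + 234·1 = 2107
Sofia has the highest Borda score (2521).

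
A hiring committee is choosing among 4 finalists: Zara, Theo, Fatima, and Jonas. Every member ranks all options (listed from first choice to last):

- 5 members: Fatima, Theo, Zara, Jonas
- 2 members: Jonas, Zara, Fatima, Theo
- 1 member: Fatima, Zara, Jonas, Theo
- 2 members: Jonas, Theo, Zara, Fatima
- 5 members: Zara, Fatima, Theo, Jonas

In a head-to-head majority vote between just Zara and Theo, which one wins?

Zara

Voters preferring Zara to Theo: 8; preferring Theo to Zara: 7.
Zara wins the head-to-head.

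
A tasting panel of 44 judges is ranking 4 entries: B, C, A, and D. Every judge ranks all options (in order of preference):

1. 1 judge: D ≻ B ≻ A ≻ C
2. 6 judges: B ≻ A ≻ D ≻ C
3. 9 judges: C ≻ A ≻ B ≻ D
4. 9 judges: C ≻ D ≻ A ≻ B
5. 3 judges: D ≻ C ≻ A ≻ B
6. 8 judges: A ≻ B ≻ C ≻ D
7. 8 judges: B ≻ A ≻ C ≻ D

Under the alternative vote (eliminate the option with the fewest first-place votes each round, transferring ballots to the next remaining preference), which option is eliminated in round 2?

Round 1: B 14, C 18, A 8, D 4. Eliminate D.
Round 2: B 15, C 21, A 8. Eliminate A.

A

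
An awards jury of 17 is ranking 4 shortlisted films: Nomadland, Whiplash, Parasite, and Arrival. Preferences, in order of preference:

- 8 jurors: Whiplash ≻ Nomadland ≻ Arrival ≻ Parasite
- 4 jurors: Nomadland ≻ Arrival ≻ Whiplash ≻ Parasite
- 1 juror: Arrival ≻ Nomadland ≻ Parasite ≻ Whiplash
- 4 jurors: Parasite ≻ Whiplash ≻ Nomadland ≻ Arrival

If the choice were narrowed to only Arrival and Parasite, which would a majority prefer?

Arrival

Voters preferring Arrival to Parasite: 13; preferring Parasite to Arrival: 4.
Arrival wins the head-to-head.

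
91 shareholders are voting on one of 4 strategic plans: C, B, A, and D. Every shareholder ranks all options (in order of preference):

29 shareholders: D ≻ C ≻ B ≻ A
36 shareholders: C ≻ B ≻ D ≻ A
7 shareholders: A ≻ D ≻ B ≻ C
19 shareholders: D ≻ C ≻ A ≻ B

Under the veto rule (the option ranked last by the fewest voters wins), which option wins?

D

Last-place votes: C 7, B 19, A 65, D 0.
D is ranked last by the fewest voters, so D wins.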